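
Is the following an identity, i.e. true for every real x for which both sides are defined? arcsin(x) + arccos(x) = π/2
Yes, this is an identity.

Claim: arcsin(x) + arccos(x) = π/2.
Reasoning: Both sides are defined for -1 ≤ x ≤ 1. Let θ = arcsin(x), so sin θ = x and θ ∈ [-π/2, π/2]. Then cos(π/2 - θ) = sin θ = x and π/2 - θ ∈ [0, π], which is exactly the range of arccos, so arccos(x) = π/2 - θ. Adding: arcsin(x) + arccos(x) = θ + (π/2 - θ) = π/2.
So the two sides agree for every real x for which both sides are defined.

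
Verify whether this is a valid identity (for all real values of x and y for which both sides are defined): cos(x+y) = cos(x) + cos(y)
No, this is NOT an identity.

Claim: cos(x+y) = cos(x) + cos(y).
Test a specific point where both sides are defined: x = -π/2, y = 2π/3.
LHS = cos(x+y) ≈ 0.8660
RHS = cos(x) + cos(y) ≈ -0.5000
Since 0.8660 ≠ -0.5000, the equation fails at this point, so it cannot hold for all real values of x and y for which both sides are defined.
The correct expansion is cos(x+y) = cos(x)cos(y) - sin(x)sin(y); cosine is not additive.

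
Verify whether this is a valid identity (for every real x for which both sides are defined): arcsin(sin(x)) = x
Claim: arcsin(sin(x)) = x.
Test a specific point where both sides are defined: x = 2π/3.
LHS = arcsin(sin(x)) ≈ 1.0472
RHS = x ≈ 2.0944
Since 1.0472 ≠ 2.0944, the equation fails at this point, so it cannot hold for every real x for which both sides are defined.
arcsin only returns values in [-π/2, π/2], so arcsin(sin(x)) = x holds only for x in that interval, not for all real x.

Conclusion: No, this is NOT an identity.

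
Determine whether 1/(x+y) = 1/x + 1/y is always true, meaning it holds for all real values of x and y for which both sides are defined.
Claim: 1/(x+y) = 1/x + 1/y.
Test a specific point where both sides are defined: x = -3, y = 1/2.
LHS = 1/(x+y) ≈ -0.4000
RHS = 1/x + 1/y ≈ 1.6667
Since -0.4000 ≠ 1.6667, the equation fails at this point, so it cannot hold for all real values of x and y for which both sides are defined.
1/x + 1/y = (x+y)/(xy), which is not 1/(x+y).

Conclusion: No, this is NOT an identity.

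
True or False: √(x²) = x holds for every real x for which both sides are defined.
False.

Claim: √(x²) = x.
Test a specific point where both sides are defined: x = -1.
LHS = √(x²) ≈ 1.0000
RHS = x ≈ -1.0000
Since 1.0000 ≠ -1.0000, the equation fails at this point, so it cannot hold for every real x for which both sides are defined.
√(x²) = |x|, which differs from x whenever x < 0 (both sides are defined for every real x).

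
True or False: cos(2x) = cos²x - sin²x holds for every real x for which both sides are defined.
Claim: cos(2x) = cos²x - sin²x.
Reasoning: Put y = x in the addition formula cos(x+y) = cos(x)cos(y) - sin(x)sin(y): cos(2x) = cos²x - sin²x.
So the two sides agree for every real x for which both sides are defined.

Conclusion: True.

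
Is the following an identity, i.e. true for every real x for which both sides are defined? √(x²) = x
Claim: √(x²) = x.
Test a specific point where both sides are defined: x = -2.
LHS = √(x²) ≈ 2.0000
RHS = x ≈ -2.0000
Since 2.0000 ≠ -2.0000, the equation fails at this point, so it cannot hold for every real x for which both sides are defined.
√(x²) = |x|, which differs from x whenever x < 0 (both sides are defined for every real x).

Conclusion: No, this is NOT an identity.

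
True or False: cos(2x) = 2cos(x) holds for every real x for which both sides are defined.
False.

Claim: cos(2x) = 2cos(x).
Test a specific point where both sides are defined: x = -π/4.
LHS = cos(2x) ≈ 0.0000
RHS = 2cos(x) ≈ 1.4142
Since 0.0000 ≠ 1.4142, the equation fails at this point, so it cannot hold for every real x for which both sides are defined.
The correct double-angle formula is cos(2x) = cos²x - sin²x.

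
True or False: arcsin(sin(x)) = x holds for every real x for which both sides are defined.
False.

Claim: arcsin(sin(x)) = x.
Test a specific point where both sides are defined: x = π.
LHS = arcsin(sin(x)) ≈ 0.0000
RHS = x ≈ 3.1416
Since 0.0000 ≠ 3.1416, the equation fails at this point, so it cannot hold for every real x for which both sides are defined.
arcsin only returns values in [-π/2, π/2], so arcsin(sin(x)) = x holds only for x in that interval, not for all real x.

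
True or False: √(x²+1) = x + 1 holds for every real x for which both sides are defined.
Claim: √(x²+1) = x + 1.
Test a specific point where both sides are defined: x = 4.
LHS = √(x²+1) ≈ 4.1231
RHS = x + 1 ≈ 5.0000
Since 4.1231 ≠ 5.0000, the equation fails at this point, so it cannot hold for every real x for which both sides are defined.
(x+1)² = x² + 2x + 1 ≠ x² + 1 unless x = 0.

Conclusion: False.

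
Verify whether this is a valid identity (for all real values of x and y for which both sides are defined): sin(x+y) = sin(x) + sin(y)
Claim: sin(x+y) = sin(x) + sin(y).
Test a specific point where both sides are defined: x = π/4, y = 3π/4.
LHS = sin(x+y) ≈ 0.0000
RHS = sin(x) + sin(y) ≈ 1.4142
Since 0.0000 ≠ 1.4142, the equation fails at this point, so it cannot hold for all real values of x and y for which both sides are defined.
The correct expansion is sin(x+y) = sin(x)cos(y) + cos(x)sin(y); sine is not additive.

Conclusion: No, this is NOT an identity.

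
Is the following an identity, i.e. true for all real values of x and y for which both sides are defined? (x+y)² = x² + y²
Claim: (x+y)² = x² + y².
Test a specific point where both sides are defined: x = -2, y = 3.
LHS = (x+y)² ≈ 1.0000
RHS = x² + y² ≈ 13.0000
Since 1.0000 ≠ 13.0000, the equation fails at this point, so it cannot hold for all real values of x and y for which both sides are defined.
The correct expansion is (x+y)² = x² + 2xy + y²; the cross term 2xy is missing.

Conclusion: No, this is NOT an identity.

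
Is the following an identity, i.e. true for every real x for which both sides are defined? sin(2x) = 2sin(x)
No, this is NOT an identity.

Claim: sin(2x) = 2sin(x).
Test a specific point where both sides are defined: x = π/3.
LHS = sin(2x) ≈ 0.8660
RHS = 2sin(x) ≈ 1.7321
Since 0.8660 ≠ 1.7321, the equation fails at this point, so it cannot hold for every real x for which both sides are defined.
The correct double-angle formula is sin(2x) = 2sin(x)cos(x).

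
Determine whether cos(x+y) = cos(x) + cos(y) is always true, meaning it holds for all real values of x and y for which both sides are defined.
No, this is NOT an identity.

Claim: cos(x+y) = cos(x) + cos(y).
Test a specific point where both sides are defined: x = π/2, y = -π/6.
LHS = cos(x+y) ≈ 0.5000
RHS = cos(x) + cos(y) ≈ 0.8660
Since 0.5000 ≠ 0.8660, the equation fails at this point, so it cannot hold for all real values of x and y for which both sides are defined.
The correct expansion is cos(x+y) = cos(x)cos(y) - sin(x)sin(y); cosine is not additive.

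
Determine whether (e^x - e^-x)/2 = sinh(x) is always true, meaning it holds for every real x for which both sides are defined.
Yes, this is an identity.

Claim: (e^x - e^-x)/2 = sinh(x).
Reasoning: This is exactly the definition of the hyperbolic sine: sinh(x) := (e^x - e^-x)/2.
So the two sides agree for every real x for which both sides are defined.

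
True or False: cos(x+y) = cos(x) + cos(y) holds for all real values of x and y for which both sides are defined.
Claim: cos(x+y) = cos(x) + cos(y).
Test a specific point where both sides are defined: x = π/6, y = 2π/3.
LHS = cos(x+y) ≈ -0.8660
RHS = cos(x) + cos(y) ≈ 0.3660
Since -0.8660 ≠ 0.3660, the equation fails at this point, so it cannot hold for all real values of x and y for which both sides are defined.
The correct expansion is cos(x+y) = cos(x)cos(y) - sin(x)sin(y); cosine is not additive.

Conclusion: False.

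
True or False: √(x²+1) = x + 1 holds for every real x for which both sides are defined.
False.

Claim: √(x²+1) = x + 1.
Test a specific point where both sides are defined: x = 1.
LHS = √(x²+1) ≈ 1.4142
RHS = x + 1 ≈ 2.0000
Since 1.4142 ≠ 2.0000, the equation fails at this point, so it cannot hold for every real x for which both sides are defined.
(x+1)² = x² + 2x + 1 ≠ x² + 1 unless x = 0.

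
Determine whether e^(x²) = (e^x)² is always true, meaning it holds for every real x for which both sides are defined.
No, this is NOT an identity.

Claim: e^(x²) = (e^x)².
Test a specific point where both sides are defined: x = 1/2.
LHS = e^(x²) ≈ 1.2840
RHS = (e^x)² ≈ 2.7183
Since 1.2840 ≠ 2.7183, the equation fails at this point, so it cannot hold for every real x for which both sides are defined.
(e^x)² = e^(2x), and 2x ≠ x² in general.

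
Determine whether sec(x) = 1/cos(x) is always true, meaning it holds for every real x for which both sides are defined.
Claim: sec(x) = 1/cos(x).
Reasoning: sec(x) is by definition the reciprocal of cos(x), wherever cos(x) ≠ 0.
So the two sides agree for every real x for which both sides are defined.

Conclusion: Yes, this is an identity.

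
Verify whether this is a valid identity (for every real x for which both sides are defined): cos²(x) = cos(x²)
Claim: cos²(x) = cos(x²).
Test a specific point where both sides are defined: x = -π/6.
LHS = cos²(x) ≈ 0.7500
RHS = cos(x²) ≈ 0.9627
Since 0.7500 ≠ 0.9627, the equation fails at this point, so it cannot hold for every real x for which both sides are defined.
cos²(x) means (cos x)², squaring the output; cos(x²) squares the input. These are different functions.

Conclusion: No, this is NOT an identity.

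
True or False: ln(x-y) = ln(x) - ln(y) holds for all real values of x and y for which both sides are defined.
Claim: ln(x-y) = ln(x) - ln(y).
Test a specific point where both sides are defined: x = 5, y = 3.
LHS = ln(x-y) ≈ 0.6931
RHS = ln(x) - ln(y) ≈ 0.5108
Since 0.6931 ≠ 0.5108, the equation fails at this point, so it cannot hold for all real values of x and y for which both sides are defined.
ln(x) - ln(y) = ln(x/y), not ln(x-y).

Conclusion: False.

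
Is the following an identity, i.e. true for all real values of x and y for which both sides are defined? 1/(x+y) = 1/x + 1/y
Claim: 1/(x+y) = 1/x + 1/y.
Test a specific point where both sides are defined: x = 1, y = 3/2.
LHS = 1/(x+y) ≈ 0.4000
RHS = 1/x + 1/y ≈ 1.6667
Since 0.4000 ≠ 1.6667, the equation fails at this point, so it cannot hold for all real values of x and y for which both sides are defined.
1/x + 1/y = (x+y)/(xy), which is not 1/(x+y).

Conclusion: No, this is NOT an identity.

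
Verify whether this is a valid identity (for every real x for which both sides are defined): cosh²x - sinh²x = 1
Claim: cosh²x - sinh²x = 1.
Reasoning: With cosh(x) = (e^x + e^-x)/2 and sinh(x) = (e^x - e^-x)/2: cosh²x = (e^(2x) + 2 + e^(-2x))/4 and sinh²x = (e^(2x) - 2 + e^(-2x))/4. Subtracting leaves 4/4 = 1.
So the two sides agree for every real x for which both sides are defined.

Conclusion: Yes, this is an identity.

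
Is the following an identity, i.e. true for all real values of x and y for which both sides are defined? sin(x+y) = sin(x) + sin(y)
Claim: sin(x+y) = sin(x) + sin(y).
Test a specific point where both sides are defined: x = -π/6, y = π/3.
LHS = sin(x+y) ≈ 0.5000
RHS = sin(x) + sin(y) ≈ 0.3660
Since 0.5000 ≠ 0.3660, the equation fails at this point, so it cannot hold for all real values of x and y for which both sides are defined.
The correct expansion is sin(x+y) = sin(x)cos(y) + cos(x)sin(y); sine is not additive.

Conclusion: No, this is NOT an identity.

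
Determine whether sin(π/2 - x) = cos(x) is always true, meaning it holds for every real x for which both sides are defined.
Yes, this is an identity.

Claim: sin(π/2 - x) = cos(x).
Reasoning: Use sin(u - v) = sin(u)cos(v) - cos(u)sin(v) with u = π/2, v = x: sin(π/2)cos(x) - cos(π/2)sin(x) = 1·cos(x) - 0·sin(x) = cos(x).
So the two sides agree for every real x for which both sides are defined.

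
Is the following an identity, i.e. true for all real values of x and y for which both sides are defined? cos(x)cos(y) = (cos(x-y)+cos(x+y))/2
Claim: cos(x)cos(y) = (cos(x-y)+cos(x+y))/2.
Reasoning: cos(x-y) = cos(x)cos(y) + sin(x)sin(y) and cos(x+y) = cos(x)cos(y) - sin(x)sin(y). Adding, cos(x-y) + cos(x+y) = 2cos(x)cos(y); divide by 2.
So the two sides agree for all real values of x and y for which both sides are defined.

Conclusion: Yes, this is an identity.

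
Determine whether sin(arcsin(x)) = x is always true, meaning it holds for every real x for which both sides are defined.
Claim: sin(arcsin(x)) = x.
Reasoning: For -1 ≤ x ≤ 1 (where arcsin is defined), arcsin(x) is by definition an angle whose sine equals x. Taking the sine of that angle returns x. (Note the other order, arcsin(sin x) = x, is NOT an identity.)
So the two sides agree for every real x for which both sides are defined.

Conclusion: Yes, this is an identity.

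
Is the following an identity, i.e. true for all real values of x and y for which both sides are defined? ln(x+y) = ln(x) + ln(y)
Claim: ln(x+y) = ln(x) + ln(y).
Test a specific point where both sides are defined: x = 2, y = 1/2.
LHS = ln(x+y) ≈ 0.9163
RHS = ln(x) + ln(y) ≈ 0.0000
Since 0.9163 ≠ 0.0000, the equation fails at this point, so it cannot hold for all real values of x and y for which both sides are defined.
ln(x) + ln(y) = ln(xy), not ln(x+y).

Conclusion: No, this is NOT an identity.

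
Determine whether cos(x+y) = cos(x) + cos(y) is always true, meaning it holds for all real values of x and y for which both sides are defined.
Claim: cos(x+y) = cos(x) + cos(y).
Test a specific point where both sides are defined: x = -π/4, y = 2π/3.
LHS = cos(x+y) ≈ 0.2588
RHS = cos(x) + cos(y) ≈ 0.2071
Since 0.2588 ≠ 0.2071, the equation fails at this point, so it cannot hold for all real values of x and y for which both sides are defined.
The correct expansion is cos(x+y) = cos(x)cos(y) - sin(x)sin(y); cosine is not additive.

Conclusion: No, this is NOT an identity.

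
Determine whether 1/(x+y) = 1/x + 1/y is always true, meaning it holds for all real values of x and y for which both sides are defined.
No, this is NOT an identity.

Claim: 1/(x+y) = 1/x + 1/y.
Test a specific point where both sides are defined: x = -1, y = 1/2.
LHS = 1/(x+y) ≈ -2.0000
RHS = 1/x + 1/y ≈ 1.0000
Since -2.0000 ≠ 1.0000, the equation fails at this point, so it cannot hold for all real values of x and y for which both sides are defined.
1/x + 1/y = (x+y)/(xy), which is not 1/(x+y).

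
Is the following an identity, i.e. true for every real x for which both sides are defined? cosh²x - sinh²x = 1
Yes, this is an identity.

Claim: cosh²x - sinh²x = 1.
Reasoning: With cosh(x) = (e^x + e^-x)/2 and sinh(x) = (e^x - e^-x)/2: cosh²x = (e^(2x) + 2 + e^(-2x))/4 and sinh²x = (e^(2x) - 2 + e^(-2x))/4. Subtracting leaves 4/4 = 1.
So the two sides agree for every real x for which both sides are defined.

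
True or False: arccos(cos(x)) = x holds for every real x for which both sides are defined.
Claim: arccos(cos(x)) = x.
Test a specific point where both sides are defined: x = -π/4.
LHS = arccos(cos(x)) ≈ 0.7854
RHS = x ≈ -0.7854
Since 0.7854 ≠ -0.7854, the equation fails at this point, so it cannot hold for every real x for which both sides are defined.
arccos only returns values in [0, π], so arccos(cos(x)) = x holds only for x in that interval, not for all real x.

Conclusion: False.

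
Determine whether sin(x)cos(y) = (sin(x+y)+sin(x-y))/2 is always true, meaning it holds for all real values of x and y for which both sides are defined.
Yes, this is an identity.

Claim: sin(x)cos(y) = (sin(x+y)+sin(x-y))/2.
Reasoning: sin(x+y) = sin(x)cos(y) + cos(x)sin(y) and sin(x-y) = sin(x)cos(y) - cos(x)sin(y). Adding, sin(x+y) + sin(x-y) = 2sin(x)cos(y); divide by 2.
So the two sides agree for all real values of x and y for which both sides are defined.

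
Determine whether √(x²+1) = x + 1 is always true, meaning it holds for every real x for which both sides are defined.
No, this is NOT an identity.

Claim: √(x²+1) = x + 1.
Test a specific point where both sides are defined: x = 1/2.
LHS = √(x²+1) ≈ 1.1180
RHS = x + 1 ≈ 1.5000
Since 1.1180 ≠ 1.5000, the equation fails at this point, so it cannot hold for every real x for which both sides are defined.
(x+1)² = x² + 2x + 1 ≠ x² + 1 unless x = 0.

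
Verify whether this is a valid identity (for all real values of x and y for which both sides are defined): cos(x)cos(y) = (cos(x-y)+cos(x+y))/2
Claim: cos(x)cos(y) = (cos(x-y)+cos(x+y))/2.
Reasoning: cos(x-y) = cos(x)cos(y) + sin(x)sin(y) and cos(x+y) = cos(x)cos(y) - sin(x)sin(y). Adding, cos(x-y) + cos(x+y) = 2cos(x)cos(y); divide by 2.
So the two sides agree for all real values of x and y for which both sides are defined.

Conclusion: Yes, this is an identity.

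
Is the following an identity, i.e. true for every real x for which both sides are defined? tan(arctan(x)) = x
Claim: tan(arctan(x)) = x.
Reasoning: For every real x, arctan(x) is by definition the angle in (-π/2, π/2) whose tangent equals x. Taking the tangent of that angle returns x.
So the two sides agree for every real x for which both sides are defined.

Conclusion: Yes, this is an identity.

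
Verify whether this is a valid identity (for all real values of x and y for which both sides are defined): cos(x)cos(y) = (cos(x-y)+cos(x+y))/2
Claim: cos(x)cos(y) = (cos(x-y)+cos(x+y))/2.
Reasoning: cos(x-y) = cos(x)cos(y) + sin(x)sin(y) and cos(x+y) = cos(x)cos(y) - sin(x)sin(y). Adding, cos(x-y) + cos(x+y) = 2cos(x)cos(y); divide by 2.
So the two sides agree for all real values of x and y for which both sides are defined.

Conclusion: Yes, this is an identity.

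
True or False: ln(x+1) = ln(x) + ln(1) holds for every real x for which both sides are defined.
False.

Claim: ln(x+1) = ln(x) + ln(1).
Test a specific point where both sides are defined: x = 3.
LHS = ln(x+1) ≈ 1.3863
RHS = ln(x) + ln(1) ≈ 1.0986
Since 1.3863 ≠ 1.0986, the equation fails at this point, so it cannot hold for every real x for which both sides are defined.
ln(1) = 0, so the right side is just ln(x), which differs from ln(x+1).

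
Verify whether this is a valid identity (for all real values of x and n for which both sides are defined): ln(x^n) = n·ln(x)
Claim: ln(x^n) = n·ln(x).
Reasoning: The right side requires x > 0. For x > 0, x^n = (e^(ln x))^n = e^(n·ln x), so taking ln of both sides gives ln(x^n) = n·ln(x).
So the two sides agree for all real values of x and n for which both sides are defined.

Conclusion: Yes, this is an identity.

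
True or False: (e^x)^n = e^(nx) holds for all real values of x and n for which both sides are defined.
Claim: (e^x)^n = e^(nx).
Reasoning: e^x is a positive real number, and for a positive base B and real exponent n, B^n = e^(n·ln B). With B = e^x, ln B = x, so (e^x)^n = e^(n·x).
So the two sides agree for all real values of x and n for which both sides are defined.

Conclusion: True.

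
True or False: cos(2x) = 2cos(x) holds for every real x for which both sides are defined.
Claim: cos(2x) = 2cos(x).
Test a specific point where both sides are defined: x = 3π/4.
LHS = cos(2x) ≈ 0.0000
RHS = 2cos(x) ≈ -1.4142
Since 0.0000 ≠ -1.4142, the equation fails at this point, so it cannot hold for every real x for which both sides are defined.
The correct double-angle formula is cos(2x) = cos²x - sin²x.

Conclusion: False.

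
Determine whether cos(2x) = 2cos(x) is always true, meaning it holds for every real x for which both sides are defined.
No, this is NOT an identity.

Claim: cos(2x) = 2cos(x).
Test a specific point where both sides are defined: x = π/3.
LHS = cos(2x) ≈ -0.5000
RHS = 2cos(x) ≈ 1.0000
Since -0.5000 ≠ 1.0000, the equation fails at this point, so it cannot hold for every real x for which both sides are defined.
The correct double-angle formula is cos(2x) = cos²x - sin²x.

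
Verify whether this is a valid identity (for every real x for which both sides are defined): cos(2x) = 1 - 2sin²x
Yes, this is an identity.

Claim: cos(2x) = 1 - 2sin²x.
Reasoning: cos(2x) = cos²x - sin²x. Replace cos²x by 1 - sin²x: (1 - sin²x) - sin²x = 1 - 2sin²x.
So the two sides agree for every real x for which both sides are defined.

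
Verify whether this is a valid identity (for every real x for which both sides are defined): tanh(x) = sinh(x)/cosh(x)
Claim: tanh(x) = sinh(x)/cosh(x).
Reasoning: tanh(x) is defined as sinh(x)/cosh(x) = (e^x - e^-x)/(e^x + e^-x); cosh(x) ≥ 1 is never zero, so this holds for every real x.
So the two sides agree for every real x for which both sides are defined.

Conclusion: Yes, this is an identity.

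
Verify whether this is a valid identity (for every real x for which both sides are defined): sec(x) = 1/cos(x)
Claim: sec(x) = 1/cos(x).
Reasoning: sec(x) is by definition the reciprocal of cos(x), wherever cos(x) ≠ 0.
So the two sides agree for every real x for which both sides are defined.

Conclusion: Yes, this is an identity.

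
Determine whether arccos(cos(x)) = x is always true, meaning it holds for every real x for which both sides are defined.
Claim: arccos(cos(x)) = x.
Test a specific point where both sides are defined: x = -π/2.
LHS = arccos(cos(x)) ≈ 1.5708
RHS = x ≈ -1.5708
Since 1.5708 ≠ -1.5708, the equation fails at this point, so it cannot hold for every real x for which both sides are defined.
arccos only returns values in [0, π], so arccos(cos(x)) = x holds only for x in that interval, not for all real x.

Conclusion: No, this is NOT an identity.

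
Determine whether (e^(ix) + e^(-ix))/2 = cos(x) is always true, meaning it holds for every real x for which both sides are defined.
Claim: (e^(ix) + e^(-ix))/2 = cos(x).
Reasoning: By Euler's formula e^(ix) = cos(x) + i·sin(x) and e^(-ix) = cos(x) - i·sin(x). Adding cancels the sine terms: e^(ix) + e^(-ix) = 2cos(x); divide by 2.
So the two sides agree for every real x for which both sides are defined.

Conclusion: Yes, this is an identity.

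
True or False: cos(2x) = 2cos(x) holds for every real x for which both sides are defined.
False.

Claim: cos(2x) = 2cos(x).
Test a specific point where both sides are defined: x = π/6.
LHS = cos(2x) ≈ 0.5000
RHS = 2cos(x) ≈ 1.7321
Since 0.5000 ≠ 1.7321, the equation fails at this point, so it cannot hold for every real x for which both sides are defined.
The correct double-angle formula is cos(2x) = cos²x - sin²x.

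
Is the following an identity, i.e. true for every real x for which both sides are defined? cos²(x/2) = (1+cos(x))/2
Yes, this is an identity.

Claim: cos²(x/2) = (1+cos(x))/2.
Reasoning: Use cos(2θ) = 2cos²θ - 1 with θ = x/2: cos(x) = 2cos²(x/2) - 1. Solving for cos²(x/2) gives (1 + cos(x))/2.
So the two sides agree for every real x for which both sides are defined.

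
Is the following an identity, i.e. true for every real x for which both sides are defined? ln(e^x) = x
Claim: ln(e^x) = x.
Reasoning: ln is the inverse of the exponential: ln(e^x) asks for the exponent p with e^p = e^x, and since e^p is one-to-one that exponent is p = x.
So the two sides agree for every real x for which both sides are defined.

Conclusion: Yes, this is an identity.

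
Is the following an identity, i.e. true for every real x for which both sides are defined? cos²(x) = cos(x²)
Claim: cos²(x) = cos(x²).
Test a specific point where both sides are defined: x = -π/3.
LHS = cos²(x) ≈ 0.2500
RHS = cos(x²) ≈ 0.4566
Since 0.2500 ≠ 0.4566, the equation fails at this point, so it cannot hold for every real x for which both sides are defined.
cos²(x) means (cos x)², squaring the output; cos(x²) squares the input. These are different functions.

Conclusion: No, this is NOT an identity.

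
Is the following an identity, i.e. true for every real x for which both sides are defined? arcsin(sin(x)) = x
Claim: arcsin(sin(x)) = x.
Test a specific point where both sides are defined: x = 2π/3.
LHS = arcsin(sin(x)) ≈ 1.0472
RHS = x ≈ 2.0944
Since 1.0472 ≠ 2.0944, the equation fails at this point, so it cannot hold for every real x for which both sides are defined.
arcsin only returns values in [-π/2, π/2], so arcsin(sin(x)) = x holds only for x in that interval, not for all real x.

Conclusion: No, this is NOT an identity.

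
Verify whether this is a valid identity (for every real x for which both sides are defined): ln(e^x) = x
Claim: ln(e^x) = x.
Reasoning: ln is the inverse of the exponential: ln(e^x) asks for the exponent p with e^p = e^x, and since e^p is one-to-one that exponent is p = x.
So the two sides agree for every real x for which both sides are defined.

Conclusion: Yes, this is an identity.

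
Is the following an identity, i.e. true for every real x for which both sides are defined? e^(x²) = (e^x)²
Claim: e^(x²) = (e^x)².
Test a specific point where both sides are defined: x = -1.
LHS = e^(x²) ≈ 2.7183
RHS = (e^x)² ≈ 0.1353
Since 2.7183 ≠ 0.1353, the equation fails at this point, so it cannot hold for every real x for which both sides are defined.
(e^x)² = e^(2x), and 2x ≠ x² in general.

Conclusion: No, this is NOT an identity.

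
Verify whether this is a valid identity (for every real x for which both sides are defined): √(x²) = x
Claim: √(x²) = x.
Test a specific point where both sides are defined: x = -2.
LHS = √(x²) ≈ 2.0000
RHS = x ≈ -2.0000
Since 2.0000 ≠ -2.0000, the equation fails at this point, so it cannot hold for every real x for which both sides are defined.
√(x²) = |x|, which differs from x whenever x < 0 (both sides are defined for every real x).

Conclusion: No, this is NOT an identity.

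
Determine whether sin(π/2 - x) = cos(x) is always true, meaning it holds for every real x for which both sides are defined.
Claim: sin(π/2 - x) = cos(x).
Reasoning: Use sin(u - v) = sin(u)cos(v) - cos(u)sin(v) with u = π/2, v = x: sin(π/2)cos(x) - cos(π/2)sin(x) = 1·cos(x) - 0·sin(x) = cos(x).
So the two sides agree for every real x for which both sides are defined.

Conclusion: Yes, this is an identity.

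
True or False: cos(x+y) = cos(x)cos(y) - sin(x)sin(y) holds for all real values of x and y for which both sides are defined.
True.

Claim: cos(x+y) = cos(x)cos(y) - sin(x)sin(y).
Reasoning: By Euler's formula e^(i(x+y)) = e^(ix)·e^(iy) = (cos x + i·sin x)(cos y + i·sin y). The real part of the left side is cos(x+y); the real part of the product is cos(x)cos(y) - sin(x)sin(y) (since i·i = -1).
So the two sides agree for all real values of x and y for which both sides are defined.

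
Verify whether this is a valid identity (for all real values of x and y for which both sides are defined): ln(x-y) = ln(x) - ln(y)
Claim: ln(x-y) = ln(x) - ln(y).
Test a specific point where both sides are defined: x = 4, y = 3/2.
LHS = ln(x-y) ≈ 0.9163
RHS = ln(x) - ln(y) ≈ 0.9808
Since 0.9163 ≠ 0.9808, the equation fails at this point, so it cannot hold for all real values of x and y for which both sides are defined.
ln(x) - ln(y) = ln(x/y), not ln(x-y).

Conclusion: No, this is NOT an identity.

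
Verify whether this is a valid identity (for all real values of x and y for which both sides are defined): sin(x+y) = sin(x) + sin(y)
No, this is NOT an identity.

Claim: sin(x+y) = sin(x) + sin(y).
Test a specific point where both sides are defined: x = π/2, y = π/2.
LHS = sin(x+y) ≈ 0.0000
RHS = sin(x) + sin(y) ≈ 2.0000
Since 0.0000 ≠ 2.0000, the equation fails at this point, so it cannot hold for all real values of x and y for which both sides are defined.
The correct expansion is sin(x+y) = sin(x)cos(y) + cos(x)sin(y); sine is not additive.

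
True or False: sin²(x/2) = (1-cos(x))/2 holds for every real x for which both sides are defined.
True.

Claim: sin²(x/2) = (1-cos(x))/2.
Reasoning: Use cos(2θ) = 1 - 2sin²θ with θ = x/2: cos(x) = 1 - 2sin²(x/2). Solving for sin²(x/2) gives (1 - cos(x))/2.
So the two sides agree for every real x for which both sides are defined.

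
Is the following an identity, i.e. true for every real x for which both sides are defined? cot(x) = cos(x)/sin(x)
Yes, this is an identity.

Claim: cot(x) = cos(x)/sin(x).
Reasoning: cot(x) is defined as 1/tan(x) = 1/(sin(x)/cos(x)) = cos(x)/sin(x), wherever sin(x) ≠ 0.
So the two sides agree for every real x for which both sides are defined.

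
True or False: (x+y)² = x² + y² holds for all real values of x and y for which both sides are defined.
False.

Claim: (x+y)² = x² + y².
Test a specific point where both sides are defined: x = 1, y = 4.
LHS = (x+y)² ≈ 25.0000
RHS = x² + y² ≈ 17.0000
Since 25.0000 ≠ 17.0000, the equation fails at this point, so it cannot hold for all real values of x and y for which both sides are defined.
The correct expansion is (x+y)² = x² + 2xy + y²; the cross term 2xy is missing.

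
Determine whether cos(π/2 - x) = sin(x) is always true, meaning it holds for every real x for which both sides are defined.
Claim: cos(π/2 - x) = sin(x).
Reasoning: Use cos(u - v) = cos(u)cos(v) + sin(u)sin(v) with u = π/2, v = x: cos(π/2)cos(x) + sin(π/2)sin(x) = 0·cos(x) + 1·sin(x) = sin(x).
So the two sides agree for every real x for which both sides are defined.

Conclusion: Yes, this is an identity.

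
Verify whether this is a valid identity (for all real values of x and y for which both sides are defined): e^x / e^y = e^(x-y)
Claim: e^x / e^y = e^(x-y).
Reasoning: 1/e^y = e^(-y), so e^x / e^y = e^x · e^(-y) = e^(x + (-y)) = e^(x-y) by the product rule for exponents.
So the two sides agree for all real values of x and y for which both sides are defined.

Conclusion: Yes, this is an identity.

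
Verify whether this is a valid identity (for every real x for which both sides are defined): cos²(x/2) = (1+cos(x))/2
Claim: cos²(x/2) = (1+cos(x))/2.
Reasoning: Use cos(2θ) = 2cos²θ - 1 with θ = x/2: cos(x) = 2cos²(x/2) - 1. Solving for cos²(x/2) gives (1 + cos(x))/2.
So the two sides agree for every real x for which both sides are defined.

Conclusion: Yes, this is an identity.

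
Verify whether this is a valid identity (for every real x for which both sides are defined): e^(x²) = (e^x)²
Claim: e^(x²) = (e^x)².
Test a specific point where both sides are defined: x = -1.
LHS = e^(x²) ≈ 2.7183
RHS = (e^x)² ≈ 0.1353
Since 2.7183 ≠ 0.1353, the equation fails at this point, so it cannot hold for every real x for which both sides are defined.
(e^x)² = e^(2x), and 2x ≠ x² in general.

Conclusion: No, this is NOT an identity.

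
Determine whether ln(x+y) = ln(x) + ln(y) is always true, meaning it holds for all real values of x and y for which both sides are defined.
Claim: ln(x+y) = ln(x) + ln(y).
Test a specific point where both sides are defined: x = 3/2, y = 1/2.
LHS = ln(x+y) ≈ 0.6931
RHS = ln(x) + ln(y) ≈ -0.2877
Since 0.6931 ≠ -0.2877, the equation fails at this point, so it cannot hold for all real values of x and y for which both sides are defined.
ln(x) + ln(y) = ln(xy), not ln(x+y).

Conclusion: No, this is NOT an identity.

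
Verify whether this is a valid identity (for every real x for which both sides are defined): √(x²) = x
Claim: √(x²) = x.
Test a specific point where both sides are defined: x = -3.
LHS = √(x²) ≈ 3.0000
RHS = x ≈ -3.0000
Since 3.0000 ≠ -3.0000, the equation fails at this point, so it cannot hold for every real x for which both sides are defined.
√(x²) = |x|, which differs from x whenever x < 0 (both sides are defined for every real x).

Conclusion: No, this is NOT an identity.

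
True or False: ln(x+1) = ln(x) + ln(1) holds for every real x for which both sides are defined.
Claim: ln(x+1) = ln(x) + ln(1).
Test a specific point where both sides are defined: x = 1.
LHS = ln(x+1) ≈ 0.6931
RHS = ln(x) + ln(1) ≈ 0.0000
Since 0.6931 ≠ 0.0000, the equation fails at this point, so it cannot hold for every real x for which both sides are defined.
ln(1) = 0, so the right side is just ln(x), which differs from ln(x+1).

Conclusion: False.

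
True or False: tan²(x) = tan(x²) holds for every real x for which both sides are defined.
Claim: tan²(x) = tan(x²).
Test a specific point where both sides are defined: x = π/3.
LHS = tan²(x) ≈ 3.0000
RHS = tan(x²) ≈ 1.9485
Since 3.0000 ≠ 1.9485, the equation fails at this point, so it cannot hold for every real x for which both sides are defined.
tan²(x) means (tan x)², squaring the output; tan(x²) squares the input. These are different functions.

Conclusion: False.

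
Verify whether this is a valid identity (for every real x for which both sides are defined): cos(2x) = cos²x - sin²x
Claim: cos(2x) = cos²x - sin²x.
Reasoning: Put y = x in the addition formula cos(x+y) = cos(x)cos(y) - sin(x)sin(y): cos(2x) = cos²x - sin²x.
So the two sides agree for every real x for which both sides are defined.

Conclusion: Yes, this is an identity.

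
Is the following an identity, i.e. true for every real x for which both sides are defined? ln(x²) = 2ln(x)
Yes, this is an identity.

Claim: ln(x²) = 2ln(x).
Reasoning: The right side requires x > 0. For x > 0, x² = (e^(ln x))² = e^(2ln x), so ln(x²) = 2ln(x). (For x < 0 the right side is undefined, so those values are outside the claim.)
So the two sides agree for every real x for which both sides are defined.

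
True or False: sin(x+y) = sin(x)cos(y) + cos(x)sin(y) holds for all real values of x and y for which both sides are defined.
True.

Claim: sin(x+y) = sin(x)cos(y) + cos(x)sin(y).
Reasoning: By Euler's formula e^(i(x+y)) = e^(ix)·e^(iy) = (cos x + i·sin x)(cos y + i·sin y). The imaginary part of the left side is sin(x+y); the imaginary part of the product is sin(x)cos(y) + cos(x)sin(y).
So the two sides agree for all real values of x and y for which both sides are defined.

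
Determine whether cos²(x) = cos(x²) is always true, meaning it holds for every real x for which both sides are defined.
No, this is NOT an identity.

Claim: cos²(x) = cos(x²).
Test a specific point where both sides are defined: x = π.
LHS = cos²(x) ≈ 1.0000
RHS = cos(x²) ≈ -0.9027
Since 1.0000 ≠ -0.9027, the equation fails at this point, so it cannot hold for every real x for which both sides are defined.
cos²(x) means (cos x)², squaring the output; cos(x²) squares the input. These are different functions.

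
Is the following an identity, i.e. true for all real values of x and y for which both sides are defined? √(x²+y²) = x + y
No, this is NOT an identity.

Claim: √(x²+y²) = x + y.
Test a specific point where both sides are defined: x = 3, y = 3.
LHS = √(x²+y²) ≈ 4.2426
RHS = x + y ≈ 6.0000
Since 4.2426 ≠ 6.0000, the equation fails at this point, so it cannot hold for all real values of x and y for which both sides are defined.
(x+y)² = x² + 2xy + y², not x² + y², so the square root does not split this way.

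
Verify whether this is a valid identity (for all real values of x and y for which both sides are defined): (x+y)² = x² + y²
No, this is NOT an identity.

Claim: (x+y)² = x² + y².
Test a specific point where both sides are defined: x = 4, y = 4.
LHS = (x+y)² ≈ 64.0000
RHS = x² + y² ≈ 32.0000
Since 64.0000 ≠ 32.0000, the equation fails at this point, so it cannot hold for all real values of x and y for which both sides are defined.
The correct expansion is (x+y)² = x² + 2xy + y²; the cross term 2xy is missing.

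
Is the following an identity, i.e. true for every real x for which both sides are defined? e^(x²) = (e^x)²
No, this is NOT an identity.

Claim: e^(x²) = (e^x)².
Test a specific point where both sides are defined: x = 3.
LHS = e^(x²) ≈ 8103.0839
RHS = (e^x)² ≈ 403.4288
Since 8103.0839 ≠ 403.4288, the equation fails at this point, so it cannot hold for every real x for which both sides are defined.
(e^x)² = e^(2x), and 2x ≠ x² in general.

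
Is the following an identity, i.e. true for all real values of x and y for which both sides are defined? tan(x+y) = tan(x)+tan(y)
No, this is NOT an identity.

Claim: tan(x+y) = tan(x)+tan(y).
Test a specific point where both sides are defined: x = π/6, y = π/6.
LHS = tan(x+y) ≈ 1.7321
RHS = tan(x)+tan(y) ≈ 1.1547
Since 1.7321 ≠ 1.1547, the equation fails at this point, so it cannot hold for all real values of x and y for which both sides are defined.
The correct formula is tan(x+y) = (tan(x) + tan(y))/(1 - tan(x)tan(y)).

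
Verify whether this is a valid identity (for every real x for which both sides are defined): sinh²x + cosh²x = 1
Claim: sinh²x + cosh²x = 1.
Test a specific point where both sides are defined: x = -1.
LHS = sinh²x + cosh²x ≈ 3.7622
RHS = 1 ≈ 1.0000
Since 3.7622 ≠ 1.0000, the equation fails at this point, so it cannot hold for every real x for which both sides are defined.
The correct hyperbolic identity is cosh²x - sinh²x = 1 (a difference); the sum sinh²x + cosh²x equals cosh(2x).

Conclusion: No, this is NOT an identity.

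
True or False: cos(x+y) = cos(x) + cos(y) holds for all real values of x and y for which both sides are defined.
Claim: cos(x+y) = cos(x) + cos(y).
Test a specific point where both sides are defined: x = -π/6, y = π/3.
LHS = cos(x+y) ≈ 0.8660
RHS = cos(x) + cos(y) ≈ 1.3660
Since 0.8660 ≠ 1.3660, the equation fails at this point, so it cannot hold for all real values of x and y for which both sides are defined.
The correct expansion is cos(x+y) = cos(x)cos(y) - sin(x)sin(y); cosine is not additive.

Conclusion: False.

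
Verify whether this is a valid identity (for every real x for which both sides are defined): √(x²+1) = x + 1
No, this is NOT an identity.

Claim: √(x²+1) = x + 1.
Test a specific point where both sides are defined: x = 4.
LHS = √(x²+1) ≈ 4.1231
RHS = x + 1 ≈ 5.0000
Since 4.1231 ≠ 5.0000, the equation fails at this point, so it cannot hold for every real x for which both sides are defined.
(x+1)² = x² + 2x + 1 ≠ x² + 1 unless x = 0.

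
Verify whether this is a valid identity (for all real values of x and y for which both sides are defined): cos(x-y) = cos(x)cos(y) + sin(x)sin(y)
Yes, this is an identity.

Claim: cos(x-y) = cos(x)cos(y) + sin(x)sin(y).
Reasoning: Replace y by -y in cos(x+y) = cos(x)cos(y) - sin(x)sin(y) and use cos(-y) = cos(y), sin(-y) = -sin(y): cos(x-y) = cos(x)cos(y) + sin(x)sin(y).
So the two sides agree for all real values of x and y for which both sides are defined.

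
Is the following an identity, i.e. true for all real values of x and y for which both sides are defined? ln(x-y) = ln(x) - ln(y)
Claim: ln(x-y) = ln(x) - ln(y).
Test a specific point where both sides are defined: x = 5, y = 3/2.
LHS = ln(x-y) ≈ 1.2528
RHS = ln(x) - ln(y) ≈ 1.2040
Since 1.2528 ≠ 1.2040, the equation fails at this point, so it cannot hold for all real values of x and y for which both sides are defined.
ln(x) - ln(y) = ln(x/y), not ln(x-y).

Conclusion: No, this is NOT an identity.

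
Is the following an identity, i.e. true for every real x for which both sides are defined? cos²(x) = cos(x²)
No, this is NOT an identity.

Claim: cos²(x) = cos(x²).
Test a specific point where both sides are defined: x = π/4.
LHS = cos²(x) ≈ 0.5000
RHS = cos(x²) ≈ 0.8157
Since 0.5000 ≠ 0.8157, the equation fails at this point, so it cannot hold for every real x for which both sides are defined.
cos²(x) means (cos x)², squaring the output; cos(x²) squares the input. These are different functions.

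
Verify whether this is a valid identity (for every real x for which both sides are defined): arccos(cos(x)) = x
Claim: arccos(cos(x)) = x.
Test a specific point where both sides are defined: x = -π/2.
LHS = arccos(cos(x)) ≈ 1.5708
RHS = x ≈ -1.5708
Since 1.5708 ≠ -1.5708, the equation fails at this point, so it cannot hold for every real x for which both sides are defined.
arccos only returns values in [0, π], so arccos(cos(x)) = x holds only for x in that interval, not for all real x.

Conclusion: No, this is NOT an identity.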